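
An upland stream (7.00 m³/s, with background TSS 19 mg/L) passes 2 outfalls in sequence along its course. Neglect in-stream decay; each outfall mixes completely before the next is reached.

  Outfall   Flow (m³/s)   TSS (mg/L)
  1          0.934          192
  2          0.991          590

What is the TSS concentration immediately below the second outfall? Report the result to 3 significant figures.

101 mg/L

Outfall 1: combined Q = 7.934 m³/s; C = (7.000·19.00 + 0.9340·192.0)/7.934 = 39.37 mg/L.
Outfall 2: combined Q = 8.925 m³/s; C = (7.934·39.37 + 0.9910·590.0)/8.925 = 100.5 mg/L.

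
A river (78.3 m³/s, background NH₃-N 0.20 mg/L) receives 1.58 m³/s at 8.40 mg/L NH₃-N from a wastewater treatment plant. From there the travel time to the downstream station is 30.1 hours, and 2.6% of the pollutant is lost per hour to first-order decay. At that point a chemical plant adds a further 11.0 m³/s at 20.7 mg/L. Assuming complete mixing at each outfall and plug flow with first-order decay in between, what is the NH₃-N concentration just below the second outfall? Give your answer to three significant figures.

Mass balance: C = (78.30·0.2000 + 1.580·8.400) / 79.88 = 28.93/79.88 = 0.3622 mg/L; combined flow 79.88 m³/s.
2.6%/h lost → k = −ln(1 − 0.026) = 0.02634 h⁻¹.
Applying C = C₀e^(−kt): 0.3622 × 0.4525 = 0.1639 mg/L.
Second outfall: C = (79.88·0.1639 + 11.00·20.70)/90.88 = 2.650 mg/L.

2.65 mg/L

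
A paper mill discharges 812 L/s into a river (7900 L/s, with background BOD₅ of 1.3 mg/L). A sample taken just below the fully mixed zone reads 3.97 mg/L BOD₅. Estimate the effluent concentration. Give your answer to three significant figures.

29.9 mg/L

Mass balance: 7900·1.300 + 812.0·Cₑ = 8712·3.970
→ Cₑ = (8712·3.970 − 7900·1.300) / 812.0 = 29.95 mg/L.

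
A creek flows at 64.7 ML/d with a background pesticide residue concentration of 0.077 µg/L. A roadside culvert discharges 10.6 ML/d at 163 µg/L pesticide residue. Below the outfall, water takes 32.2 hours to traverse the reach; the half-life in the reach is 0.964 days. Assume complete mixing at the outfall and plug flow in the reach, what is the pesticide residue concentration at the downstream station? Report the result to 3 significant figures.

8.77 µg/L

Flow-weighted average: C = (64.70·0.07700 + 10.60·163.0) / 75.30 = 1733/75.30 = 23.01 µg/L.
Half-life 0.964 d → k = ln 2 / 0.964 = 0.7190 d⁻¹.
Decay over the reach: 23.01·exp(−kt) = 23.01·0.3811 = 8.770 µg/L.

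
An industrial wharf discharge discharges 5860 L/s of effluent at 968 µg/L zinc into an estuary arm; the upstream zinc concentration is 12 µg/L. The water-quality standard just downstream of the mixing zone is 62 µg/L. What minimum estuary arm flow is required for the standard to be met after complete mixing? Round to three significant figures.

106000 L/s

Set C_mix = 62: (Q·12.00 + 5860·968.0) / (Q + 5860) = 62
→ Q = 5860·(968.0 − 62)/(62 − 12.00) = 106200 L/s.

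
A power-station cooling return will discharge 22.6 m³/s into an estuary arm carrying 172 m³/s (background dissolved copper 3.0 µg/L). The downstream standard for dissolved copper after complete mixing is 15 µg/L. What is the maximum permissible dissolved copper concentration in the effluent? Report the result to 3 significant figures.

106 µg/L

At the limit, (Qr·Cr + Qe·Cₑ)/(Qr + Qe) = 15:
Cₑ = (194.6·15 − 172.0·3.000) / 22.60 = 106.3 µg/L.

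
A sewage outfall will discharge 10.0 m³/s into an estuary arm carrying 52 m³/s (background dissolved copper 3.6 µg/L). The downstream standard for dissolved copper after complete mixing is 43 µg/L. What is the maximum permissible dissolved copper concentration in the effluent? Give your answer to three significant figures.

248 µg/L

At the limit, (Qr·Cr + Qe·Cₑ)/(Qr + Qe) = 43:
Cₑ = (62.00·43 − 52.00·3.600) / 10.00 = 247.9 µg/L.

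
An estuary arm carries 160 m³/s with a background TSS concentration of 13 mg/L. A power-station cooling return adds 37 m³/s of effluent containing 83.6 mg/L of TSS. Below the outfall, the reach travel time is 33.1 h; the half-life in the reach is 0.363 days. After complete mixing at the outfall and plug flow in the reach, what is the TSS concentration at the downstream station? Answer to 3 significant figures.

1.89 mg/L

Mixed concentration C = ΣQC/ΣQ = (160.0·13.00 + 37.00·83.60) / 197.0 = 5173/197.0 = 26.26 mg/L.
Half-life 0.363 d → k = ln 2 / 0.363 = 1.909 d⁻¹.
Decay over the reach: 26.26·exp(−kt) = 26.26·0.07183 = 1.886 mg/L.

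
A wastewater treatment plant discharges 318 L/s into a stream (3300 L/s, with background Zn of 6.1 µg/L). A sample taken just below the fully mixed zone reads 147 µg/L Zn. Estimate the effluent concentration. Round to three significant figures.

1610 µg/L

Mass balance: 3300·6.100 + 318.0·Cₑ = 3618·147.0
→ Cₑ = (3618·147.0 − 3300·6.100) / 318.0 = 1609 µg/L.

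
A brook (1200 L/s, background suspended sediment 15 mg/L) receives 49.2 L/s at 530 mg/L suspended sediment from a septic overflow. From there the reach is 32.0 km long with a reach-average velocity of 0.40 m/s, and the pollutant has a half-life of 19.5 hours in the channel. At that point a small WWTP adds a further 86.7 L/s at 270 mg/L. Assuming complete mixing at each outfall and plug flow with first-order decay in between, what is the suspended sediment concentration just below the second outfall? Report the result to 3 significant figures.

32.5 mg/L

Flow-weighted average: C = (1200·15.00 + 49.20·530.0) / 1249 = 44080/1249 = 35.28 mg/L; combined flow 1249 L/s.
Travel time t = 32.0·1000 / 0.40 = 80000 s = 22.22 h.
Half-life 19.5 h → k = ln 2 / 19.5 = 0.03555 h⁻¹ = 0.8531 d⁻¹.
Decay over the reach: 35.28·exp(−kt) = 35.28·0.4539 = 16.01 mg/L.
At the second outfall, C = (1249·16.01 + 86.70·270.0) / (1249 + 86.70) = 32.50 mg/L.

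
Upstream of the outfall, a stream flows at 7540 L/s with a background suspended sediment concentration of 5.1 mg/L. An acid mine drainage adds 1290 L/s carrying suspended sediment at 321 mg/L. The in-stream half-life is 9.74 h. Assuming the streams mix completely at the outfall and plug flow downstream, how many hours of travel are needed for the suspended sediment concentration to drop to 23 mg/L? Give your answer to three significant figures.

Conservation of mass: C = (7540·5.100 + 1290·321.0) / 8830 = 452500/8830 = 51.25 mg/L.
Half-life 9.74 h → k = ln 2 / 9.74 = 0.07117 h⁻¹ = 1.708 d⁻¹.
51.25·exp(−k·t) = 23 → t = ln(51.25/23)/k = 40530 s = 11.26 h.

11.3 h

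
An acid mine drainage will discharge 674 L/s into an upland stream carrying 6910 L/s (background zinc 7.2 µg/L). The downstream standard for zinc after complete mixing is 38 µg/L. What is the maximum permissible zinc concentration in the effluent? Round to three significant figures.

At the limit, (Qr·Cr + Qe·Cₑ)/(Qr + Qe) = 38:
Cₑ = (7584·38 − 6910·7.200) / 674.0 = 353.8 µg/L.

354 µg/L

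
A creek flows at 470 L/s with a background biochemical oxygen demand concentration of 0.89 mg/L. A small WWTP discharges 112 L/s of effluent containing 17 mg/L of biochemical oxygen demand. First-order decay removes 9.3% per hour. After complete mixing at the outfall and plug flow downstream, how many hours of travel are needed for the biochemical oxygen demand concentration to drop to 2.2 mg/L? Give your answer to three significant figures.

Mass balance: C = (470.0·0.8900 + 112.0·17.00) / 582.0 = 2322/582.0 = 3.990 mg/L.
9.3%/h lost → k = −ln(1 − 0.093) = 0.09761 h⁻¹.
3.990·exp(−k·t) = 2.2 → t = ln(3.990/2.2)/k = 21960 s = 6.099 h.

6.10 h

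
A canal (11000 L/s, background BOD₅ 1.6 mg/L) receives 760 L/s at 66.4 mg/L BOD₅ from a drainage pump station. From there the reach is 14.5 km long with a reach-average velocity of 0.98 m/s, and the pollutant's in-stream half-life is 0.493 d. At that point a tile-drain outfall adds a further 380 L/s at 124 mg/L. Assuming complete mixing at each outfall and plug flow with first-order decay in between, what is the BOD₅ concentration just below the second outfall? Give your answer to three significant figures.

8.29 mg/L

Mass balance: C = (11000·1.600 + 760.0·66.40) / 11760 = 68060/11760 = 5.788 mg/L; combined flow 11760 L/s.
Travel time t = 14.5·1000 / 0.98 = 14800 s = 4.110 h.
Half-life 0.493 d → k = ln 2 / 0.493 = 1.406 d⁻¹.
After decay, C = 5.788 × e^(−kt) = 5.788 × 0.7860 = 4.549 mg/L.
Second outfall: C = (11760·4.549 + 380.0·124.0)/12140 = 8.288 mg/L.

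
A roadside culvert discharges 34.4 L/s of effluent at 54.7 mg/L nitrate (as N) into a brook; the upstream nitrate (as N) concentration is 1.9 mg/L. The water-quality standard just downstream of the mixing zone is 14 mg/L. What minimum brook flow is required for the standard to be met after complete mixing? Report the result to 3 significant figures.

Set C_mix = 14: (Q·1.900 + 34.40·54.70) / (Q + 34.40) = 14
→ Q = 34.40·(54.70 − 14)/(14 − 1.900) = 115.7 L/s.

116 L/s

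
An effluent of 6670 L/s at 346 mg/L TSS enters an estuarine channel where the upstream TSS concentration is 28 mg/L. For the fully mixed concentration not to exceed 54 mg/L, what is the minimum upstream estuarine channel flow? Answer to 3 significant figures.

Set C_mix = 54: (Q·28.00 + 6670·346.0) / (Q + 6670) = 54
→ Q = 6670·(346.0 − 54)/(54 − 28.00) = 74910 L/s.

74900 L/s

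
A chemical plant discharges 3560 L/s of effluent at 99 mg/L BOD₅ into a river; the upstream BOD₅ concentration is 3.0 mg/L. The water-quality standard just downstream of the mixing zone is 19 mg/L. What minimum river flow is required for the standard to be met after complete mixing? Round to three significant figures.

17800 L/s

Set C_mix = 19: (Q·3.000 + 3560·99.00) / (Q + 3560) = 19
→ Q = 3560·(99.00 − 19)/(19 − 3.000) = 17800 L/s.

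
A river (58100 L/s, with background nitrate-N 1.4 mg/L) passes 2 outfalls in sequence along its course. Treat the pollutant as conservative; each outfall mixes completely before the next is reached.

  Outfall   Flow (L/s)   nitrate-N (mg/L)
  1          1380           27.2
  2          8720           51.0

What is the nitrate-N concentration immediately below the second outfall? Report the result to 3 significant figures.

After outfall 1: Q = 58100 + 1380 = 59480 L/s; C = (58100·1.400 + 1380·27.20)/59480 = 1.999 mg/L.
After outfall 2: Q = 59480 + 8720 = 68200 L/s; C = (59480·1.999 + 8720·51.00)/68200 = 8.264 mg/L.

8.26 mg/L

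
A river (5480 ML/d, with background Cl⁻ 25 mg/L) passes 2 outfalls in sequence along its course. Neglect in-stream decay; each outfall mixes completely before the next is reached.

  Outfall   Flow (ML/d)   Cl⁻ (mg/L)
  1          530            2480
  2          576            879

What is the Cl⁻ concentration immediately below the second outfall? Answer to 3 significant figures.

Below outfall 1: Q → 6010 ML/d, C = (5480·25.00 + 530.0·2480)/6010 = 241.5 mg/L.
Below outfall 2: Q → 6586 ML/d, C = (6010·241.5 + 576.0·879.0)/6586 = 297.3 mg/L.

297 mg/L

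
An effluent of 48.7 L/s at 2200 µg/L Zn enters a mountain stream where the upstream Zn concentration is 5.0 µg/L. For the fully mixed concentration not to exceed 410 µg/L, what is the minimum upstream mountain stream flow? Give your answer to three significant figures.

215 L/s

Set C_mix = 410: (Q·5.000 + 48.70·2200) / (Q + 48.70) = 410
→ Q = 48.70·(2200 − 410)/(410 − 5.000) = 215.2 L/s.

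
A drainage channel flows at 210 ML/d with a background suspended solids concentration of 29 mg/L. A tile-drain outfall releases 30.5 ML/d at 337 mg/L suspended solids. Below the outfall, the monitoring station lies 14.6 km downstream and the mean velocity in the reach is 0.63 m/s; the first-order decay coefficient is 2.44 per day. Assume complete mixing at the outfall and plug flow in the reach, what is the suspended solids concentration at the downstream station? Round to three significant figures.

35.4 mg/L

Flow-weighted average: C = (210.0·29.00 + 30.50·337.0) / 240.5 = 16370/240.5 = 68.06 mg/L.
Travel time t = 14.6·1000 / 0.63 = 23170 s = 6.437 h.
First-order decay: C = 68.06·exp(−k·t) = 68.06·0.5197 = 35.37 mg/L.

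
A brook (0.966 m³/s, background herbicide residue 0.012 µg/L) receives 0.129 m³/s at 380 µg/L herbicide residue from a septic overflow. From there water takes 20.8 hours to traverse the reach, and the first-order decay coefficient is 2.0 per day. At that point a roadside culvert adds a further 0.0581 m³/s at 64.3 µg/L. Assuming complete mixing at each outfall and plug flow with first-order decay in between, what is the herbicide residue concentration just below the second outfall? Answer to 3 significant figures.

10.8 µg/L

Flow-weighted average: C = (0.9660·0.01200 + 0.1290·380.0) / 1.095 = 49.03/1.095 = 44.78 µg/L; combined flow 1.095 m³/s.
Applying C = C₀e^(−kt): 44.78 × 0.1767 = 7.912 µg/L.
Second outfall: C = (1.095·7.912 + 0.05810·64.30)/1.153 = 10.75 µg/L.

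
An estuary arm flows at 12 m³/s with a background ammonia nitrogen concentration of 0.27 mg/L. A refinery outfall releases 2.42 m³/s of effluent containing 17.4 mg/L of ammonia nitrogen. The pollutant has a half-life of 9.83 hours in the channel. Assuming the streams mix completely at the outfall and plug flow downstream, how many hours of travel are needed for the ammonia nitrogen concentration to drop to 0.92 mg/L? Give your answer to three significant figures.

17.4 h

Mixed concentration C = ΣQC/ΣQ = (12.00·0.2700 + 2.420·17.40) / 14.42 = 45.35/14.42 = 3.145 mg/L.
Half-life 9.83 h → k = ln 2 / 9.83 = 0.07051 h⁻¹ = 1.692 d⁻¹.
3.145·exp(−k·t) = 0.92 → t = ln(3.145/0.92)/k = 62750 s = 17.43 h.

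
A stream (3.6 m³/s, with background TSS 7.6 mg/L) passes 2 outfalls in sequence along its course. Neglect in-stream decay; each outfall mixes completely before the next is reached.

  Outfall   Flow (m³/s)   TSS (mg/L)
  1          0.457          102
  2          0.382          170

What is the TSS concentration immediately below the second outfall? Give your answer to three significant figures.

31.3 mg/L

Below outfall 1: Q → 4.057 m³/s, C = (3.600·7.600 + 0.4570·102.0)/4.057 = 18.23 mg/L.
Below outfall 2: Q → 4.439 m³/s, C = (4.057·18.23 + 0.3820·170.0)/4.439 = 31.29 mg/L.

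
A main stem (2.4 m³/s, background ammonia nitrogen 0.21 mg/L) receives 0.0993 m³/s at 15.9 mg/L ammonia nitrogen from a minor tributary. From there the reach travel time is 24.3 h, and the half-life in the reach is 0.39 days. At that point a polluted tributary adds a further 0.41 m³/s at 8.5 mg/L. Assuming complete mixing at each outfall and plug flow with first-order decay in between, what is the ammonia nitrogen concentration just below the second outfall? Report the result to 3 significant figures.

1.32 mg/L

Conservation of mass: C = (2.400·0.2100 + 0.09930·15.90) / 2.499 = 2.083/2.499 = 0.8334 mg/L; combined flow 2.499 m³/s.
Half-life 0.39 d → k = ln 2 / 0.39 = 1.777 d⁻¹.
First-order decay: C = 0.8334·exp(−k·t) = 0.8334·0.1654 = 0.1378 mg/L.
Second outfall: C = (2.499·0.1378 + 0.4100·8.500)/2.909 = 1.316 mg/L.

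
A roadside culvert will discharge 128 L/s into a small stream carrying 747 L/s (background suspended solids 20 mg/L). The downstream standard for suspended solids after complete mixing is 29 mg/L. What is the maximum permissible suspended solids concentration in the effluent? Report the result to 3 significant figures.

81.5 mg/L

At the limit, (Qr·Cr + Qe·Cₑ)/(Qr + Qe) = 29:
Cₑ = (875.0·29 − 747.0·20.00) / 128.0 = 81.52 mg/L.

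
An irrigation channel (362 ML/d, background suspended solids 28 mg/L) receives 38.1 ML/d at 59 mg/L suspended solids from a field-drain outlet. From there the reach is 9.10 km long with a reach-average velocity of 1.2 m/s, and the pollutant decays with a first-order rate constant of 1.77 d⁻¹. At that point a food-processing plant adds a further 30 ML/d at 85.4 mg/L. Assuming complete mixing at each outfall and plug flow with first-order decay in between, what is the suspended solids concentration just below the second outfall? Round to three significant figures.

30.6 mg/L

Conservation of mass: C = (362.0·28.00 + 38.10·59.00) / 400.1 = 12380/400.1 = 30.95 mg/L; combined flow 400.1 ML/d.
Travel time t = 9.10·1000 / 1.2 = 7583 s = 2.106 h.
Applying C = C₀e^(−kt): 30.95 × 0.8561 = 26.50 mg/L.
Second outfall: C = (400.1·26.50 + 30.00·85.40)/430.1 = 30.61 mg/L.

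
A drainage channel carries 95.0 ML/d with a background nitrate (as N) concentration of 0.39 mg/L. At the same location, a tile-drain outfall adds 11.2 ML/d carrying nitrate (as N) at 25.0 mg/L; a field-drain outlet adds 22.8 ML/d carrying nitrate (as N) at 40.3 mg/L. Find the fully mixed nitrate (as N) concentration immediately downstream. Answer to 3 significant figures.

Flow-weighted average: C = (95.00·0.3900 + 11.20·25.00 + 22.80·40.30) / 129.0 = 1236/129.0 = 9.581 mg/L.

9.58 mg/L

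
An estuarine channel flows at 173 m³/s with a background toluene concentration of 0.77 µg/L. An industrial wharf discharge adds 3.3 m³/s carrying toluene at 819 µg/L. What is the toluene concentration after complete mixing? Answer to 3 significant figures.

16.1 µg/L

Mass balance: C = (173.0·0.7700 + 3.300·819.0) / 176.3 = 2836/176.3 = 16.09 µg/L.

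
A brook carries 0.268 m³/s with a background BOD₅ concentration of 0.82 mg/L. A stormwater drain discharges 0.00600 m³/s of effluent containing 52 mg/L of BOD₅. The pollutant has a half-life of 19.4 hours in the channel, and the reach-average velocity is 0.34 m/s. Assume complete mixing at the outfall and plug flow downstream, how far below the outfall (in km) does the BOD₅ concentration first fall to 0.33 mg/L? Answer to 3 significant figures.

60.7 km

Conservation of mass: C = (0.2680·0.8200 + 0.006000·52.00) / 0.2740 = 0.5318/0.2740 = 1.941 mg/L.
Half-life 19.4 h → k = ln 2 / 19.4 = 0.03573 h⁻¹ = 0.8575 d⁻¹.
Set 1.941·exp(−k·t) = 0.33 → t = ln(1.941/0.33)/k = 178500 s = 49.59 h.
Distance = v·t = 0.34·178500 = 60700 m = 60.70 km.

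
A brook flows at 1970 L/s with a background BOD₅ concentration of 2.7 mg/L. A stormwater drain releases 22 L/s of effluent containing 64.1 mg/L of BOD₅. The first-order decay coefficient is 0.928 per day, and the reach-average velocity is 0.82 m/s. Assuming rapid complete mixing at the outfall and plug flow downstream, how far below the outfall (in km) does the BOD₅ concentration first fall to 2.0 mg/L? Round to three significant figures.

40.0 km

Mixed concentration C = ΣQC/ΣQ = (1970·2.700 + 22.00·64.10) / 1992 = 6729/1992 = 3.378 mg/L.
Set 3.378·exp(−k·t) = 2.0 → t = ln(3.378/2.0)/k = 48800 s = 13.56 h.
Distance = v·t = 0.82·48800 = 40020 m = 40.02 km.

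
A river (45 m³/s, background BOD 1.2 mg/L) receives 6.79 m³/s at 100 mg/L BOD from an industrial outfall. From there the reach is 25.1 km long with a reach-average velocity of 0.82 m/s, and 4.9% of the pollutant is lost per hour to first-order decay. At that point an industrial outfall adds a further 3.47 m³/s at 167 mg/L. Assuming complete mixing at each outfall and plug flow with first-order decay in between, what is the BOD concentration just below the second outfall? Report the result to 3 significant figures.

Mass balance: C = (45.00·1.200 + 6.790·100.0) / 51.79 = 733.0/51.79 = 14.15 mg/L; combined flow 51.79 m³/s.
Travel time t = 25.1·1000 / 0.82 = 30610 s = 8.503 h.
4.9%/h lost → k = −ln(1 − 0.049) = 0.05024 h⁻¹.
Decay over the reach: 14.15·exp(−kt) = 14.15·0.6523 = 9.233 mg/L.
At the second outfall, C = (51.79·9.233 + 3.470·167.0) / (51.79 + 3.470) = 19.14 mg/L.

19.1 mg/L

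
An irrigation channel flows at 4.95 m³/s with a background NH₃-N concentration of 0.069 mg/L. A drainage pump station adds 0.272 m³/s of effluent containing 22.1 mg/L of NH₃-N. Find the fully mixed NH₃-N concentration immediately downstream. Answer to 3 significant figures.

1.22 mg/L

Mixed concentration C = ΣQC/ΣQ = (4.950·0.06900 + 0.2720·22.10) / 5.222 = 6.353/5.222 = 1.217 mg/L.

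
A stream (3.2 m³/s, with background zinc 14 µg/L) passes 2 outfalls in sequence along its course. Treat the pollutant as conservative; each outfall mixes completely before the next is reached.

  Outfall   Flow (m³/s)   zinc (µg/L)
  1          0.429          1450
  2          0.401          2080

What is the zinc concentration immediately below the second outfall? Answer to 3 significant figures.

372 µg/L

Below outfall 1: Q → 3.629 m³/s, C = (3.200·14.00 + 0.4290·1450)/3.629 = 183.8 µg/L.
Below outfall 2: Q → 4.030 m³/s, C = (3.629·183.8 + 0.4010·2080)/4.030 = 372.4 µg/L.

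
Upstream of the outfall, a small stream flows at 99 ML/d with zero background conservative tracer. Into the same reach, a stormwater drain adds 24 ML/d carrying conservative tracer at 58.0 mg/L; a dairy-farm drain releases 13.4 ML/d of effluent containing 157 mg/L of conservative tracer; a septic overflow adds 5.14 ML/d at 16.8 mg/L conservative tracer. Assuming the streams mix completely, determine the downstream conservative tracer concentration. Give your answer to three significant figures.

Flow-weighted average: C = (99.00·0 + 24.00·58.00 + 13.40·157.0 + 5.140·16.80) / 141.5 = 3582/141.5 = 25.31 mg/L.

25.3 mg/L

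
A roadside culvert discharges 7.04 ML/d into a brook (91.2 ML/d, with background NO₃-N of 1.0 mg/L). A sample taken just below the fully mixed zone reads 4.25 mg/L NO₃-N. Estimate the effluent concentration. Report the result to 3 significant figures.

Mass balance: 91.20·1.000 + 7.040·Cₑ = 98.24·4.250
→ Cₑ = (98.24·4.250 − 91.20·1.000) / 7.040 = 46.35 mg/L.

46.4 mg/L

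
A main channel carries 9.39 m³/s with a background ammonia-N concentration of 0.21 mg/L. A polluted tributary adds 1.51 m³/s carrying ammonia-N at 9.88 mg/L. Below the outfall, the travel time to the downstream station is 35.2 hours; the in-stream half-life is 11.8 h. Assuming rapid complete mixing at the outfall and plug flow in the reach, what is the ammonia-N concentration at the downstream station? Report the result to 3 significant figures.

Mixed concentration C = ΣQC/ΣQ = (9.390·0.2100 + 1.510·9.880) / 10.90 = 16.89/10.90 = 1.550 mg/L.
Half-life 11.8 h → k = ln 2 / 11.8 = 0.05874 h⁻¹ = 1.410 d⁻¹.
First-order decay: C = 1.550·exp(−k·t) = 1.550·0.1265 = 0.1960 mg/L.

0.196 mg/L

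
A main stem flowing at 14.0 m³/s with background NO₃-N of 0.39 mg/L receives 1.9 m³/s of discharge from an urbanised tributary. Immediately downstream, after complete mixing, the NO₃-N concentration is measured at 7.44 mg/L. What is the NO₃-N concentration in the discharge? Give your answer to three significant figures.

59.4 mg/L

Mass balance: 14.00·0.3900 + 1.900·Cₑ = 15.90·7.440
→ Cₑ = (15.90·7.440 − 14.00·0.3900) / 1.900 = 59.39 mg/L.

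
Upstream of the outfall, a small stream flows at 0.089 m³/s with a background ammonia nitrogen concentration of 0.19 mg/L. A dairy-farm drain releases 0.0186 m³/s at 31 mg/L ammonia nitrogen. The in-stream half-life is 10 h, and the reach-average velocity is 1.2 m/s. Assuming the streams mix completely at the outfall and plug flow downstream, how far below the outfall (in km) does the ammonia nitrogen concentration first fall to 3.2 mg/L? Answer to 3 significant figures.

After mixing, C = (0.08900·0.1900 + 0.01860·31.00) / 0.1076 = 0.5935/0.1076 = 5.516 mg/L.
Half-life 10 h → k = ln 2 / 10 = 0.06931 h⁻¹ = 1.664 d⁻¹.
Set 5.516·exp(−k·t) = 3.2 → t = ln(5.516/3.2)/k = 28280 s = 7.855 h.
Distance = v·t = 1.2·28280 = 33930 m = 33.93 km.

33.9 km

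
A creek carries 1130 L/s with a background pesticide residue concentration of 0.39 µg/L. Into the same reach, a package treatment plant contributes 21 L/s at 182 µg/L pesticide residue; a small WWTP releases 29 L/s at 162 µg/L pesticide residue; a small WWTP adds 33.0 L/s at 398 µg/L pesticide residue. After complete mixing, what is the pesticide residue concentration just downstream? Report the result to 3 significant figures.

18.2 µg/L

Flow-weighted average: C = (1130·0.3900 + 21.00·182.0 + 29.00·162.0 + 33.00·398.0) / 1213 = 22090/1213 = 18.21 µg/L.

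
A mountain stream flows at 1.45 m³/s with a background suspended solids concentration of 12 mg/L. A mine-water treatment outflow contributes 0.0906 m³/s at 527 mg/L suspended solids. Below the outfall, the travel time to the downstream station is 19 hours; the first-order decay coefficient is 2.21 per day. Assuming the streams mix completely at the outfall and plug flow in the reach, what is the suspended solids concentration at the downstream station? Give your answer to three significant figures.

Mass balance: C = (1.450·12.00 + 0.09060·527.0) / 1.541 = 65.15/1.541 = 42.29 mg/L.
Applying C = C₀e^(−kt): 42.29 × 0.1738 = 7.351 mg/L.

7.35 mg/L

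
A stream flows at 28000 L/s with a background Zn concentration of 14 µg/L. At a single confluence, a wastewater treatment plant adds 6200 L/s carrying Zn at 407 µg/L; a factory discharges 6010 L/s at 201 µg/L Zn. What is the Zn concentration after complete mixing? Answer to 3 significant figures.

103 µg/L

Flow-weighted average: C = (28000·14.00 + 6200·407.0 + 6010·201.0) / 40210 = 4123000/40210 = 102.5 µg/L.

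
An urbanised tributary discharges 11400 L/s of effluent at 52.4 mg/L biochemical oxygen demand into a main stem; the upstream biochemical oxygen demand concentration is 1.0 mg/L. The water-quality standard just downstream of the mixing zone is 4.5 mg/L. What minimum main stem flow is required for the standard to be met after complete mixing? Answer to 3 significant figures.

Set C_mix = 4.5: (Q·1.000 + 11400·52.40) / (Q + 11400) = 4.5
→ Q = 11400·(52.40 − 4.5)/(4.5 − 1.000) = 156000 L/s.

156000 L/s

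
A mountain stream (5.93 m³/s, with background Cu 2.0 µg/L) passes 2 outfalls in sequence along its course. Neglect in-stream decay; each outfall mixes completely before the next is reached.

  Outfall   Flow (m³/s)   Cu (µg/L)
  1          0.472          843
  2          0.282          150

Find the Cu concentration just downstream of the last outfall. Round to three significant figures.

Outfall 1: combined Q = 6.402 m³/s; C = (5.930·2.000 + 0.4720·843.0)/6.402 = 64.00 µg/L.
Outfall 2: combined Q = 6.684 m³/s; C = (6.402·64.00 + 0.2820·150.0)/6.684 = 67.63 µg/L.

67.6 µg/L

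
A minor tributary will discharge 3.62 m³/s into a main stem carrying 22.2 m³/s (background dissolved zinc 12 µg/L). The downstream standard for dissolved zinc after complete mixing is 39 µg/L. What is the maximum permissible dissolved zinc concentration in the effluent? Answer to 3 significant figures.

At the limit, (Qr·Cr + Qe·Cₑ)/(Qr + Qe) = 39:
Cₑ = (25.82·39 − 22.20·12.00) / 3.620 = 204.6 µg/L.

205 µg/L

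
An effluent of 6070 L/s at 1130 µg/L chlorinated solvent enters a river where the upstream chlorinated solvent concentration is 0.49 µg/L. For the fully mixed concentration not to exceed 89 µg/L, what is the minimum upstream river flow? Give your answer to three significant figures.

71400 L/s

Set C_mix = 89: (Q·0.4900 + 6070·1130) / (Q + 6070) = 89
→ Q = 6070·(1130 − 89)/(89 − 0.4900) = 71390 L/s.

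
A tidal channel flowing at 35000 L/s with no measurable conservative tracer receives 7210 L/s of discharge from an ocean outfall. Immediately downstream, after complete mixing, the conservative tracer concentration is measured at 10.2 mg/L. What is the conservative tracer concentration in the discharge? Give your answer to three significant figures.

Mass balance: 35000·0 + 7210·Cₑ = 42210·10.20
→ Cₑ = (42210·10.20 − 35000·0) / 7210 = 59.71 mg/L.

59.7 mg/L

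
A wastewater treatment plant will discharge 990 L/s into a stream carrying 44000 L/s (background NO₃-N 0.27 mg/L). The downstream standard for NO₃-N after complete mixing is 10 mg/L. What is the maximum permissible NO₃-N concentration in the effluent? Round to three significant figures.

442 mg/L

At the limit, (Qr·Cr + Qe·Cₑ)/(Qr + Qe) = 10:
Cₑ = (44990·10 − 44000·0.2700) / 990.0 = 442.4 mg/L.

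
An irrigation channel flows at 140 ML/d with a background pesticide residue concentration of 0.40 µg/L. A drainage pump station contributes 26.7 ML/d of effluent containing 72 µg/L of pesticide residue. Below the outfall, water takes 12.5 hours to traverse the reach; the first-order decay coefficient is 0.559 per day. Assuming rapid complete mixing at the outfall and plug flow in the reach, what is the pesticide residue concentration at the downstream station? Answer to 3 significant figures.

Mixed concentration C = ΣQC/ΣQ = (140.0·0.4000 + 26.70·72.00) / 166.7 = 1978/166.7 = 11.87 µg/L.
Applying C = C₀e^(−kt): 11.87 × 0.7474 = 8.870 µg/L.

8.87 µg/L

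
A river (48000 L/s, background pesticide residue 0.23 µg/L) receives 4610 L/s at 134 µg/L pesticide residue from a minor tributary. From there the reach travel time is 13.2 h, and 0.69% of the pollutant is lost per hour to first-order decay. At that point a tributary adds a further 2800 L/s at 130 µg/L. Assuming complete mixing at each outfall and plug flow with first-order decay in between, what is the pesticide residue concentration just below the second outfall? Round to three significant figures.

16.9 µg/L

After mixing, C = (48000·0.2300 + 4610·134.0) / 52610 = 628800/52610 = 11.95 µg/L; combined flow 52610 L/s.
0.69%/h lost → k = −ln(1 − 0.0069) = 0.006924 h⁻¹.
After decay, C = 11.95 × e^(−kt) = 11.95 × 0.9127 = 10.91 µg/L.
At the second outfall, C = (52610·10.91 + 2800·130.0) / (52610 + 2800) = 16.93 µg/L.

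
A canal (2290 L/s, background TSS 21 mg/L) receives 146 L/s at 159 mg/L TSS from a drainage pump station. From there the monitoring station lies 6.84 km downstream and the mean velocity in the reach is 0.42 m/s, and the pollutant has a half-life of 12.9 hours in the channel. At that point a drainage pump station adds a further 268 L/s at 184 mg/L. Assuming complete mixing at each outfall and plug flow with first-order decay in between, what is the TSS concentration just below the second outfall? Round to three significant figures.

Conservation of mass: C = (2290·21.00 + 146.0·159.0) / 2436 = 71300/2436 = 29.27 mg/L; combined flow 2436 L/s.
Travel time t = 6.84·1000 / 0.42 = 16290 s = 4.524 h.
Half-life 12.9 h → k = ln 2 / 12.9 = 0.05373 h⁻¹ = 1.290 d⁻¹.
Applying C = C₀e^(−kt): 29.27 × 0.7842 = 22.95 mg/L.
Second outfall: C = (2436·22.95 + 268.0·184.0)/2704 = 38.92 mg/L.

38.9 mg/L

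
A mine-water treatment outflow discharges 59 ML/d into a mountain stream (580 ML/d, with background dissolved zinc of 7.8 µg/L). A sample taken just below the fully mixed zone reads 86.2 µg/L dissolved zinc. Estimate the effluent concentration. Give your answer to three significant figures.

Mass balance: 580.0·7.800 + 59.00·Cₑ = 639.0·86.20
→ Cₑ = (639.0·86.20 − 580.0·7.800) / 59.00 = 856.9 µg/L.

857 µg/L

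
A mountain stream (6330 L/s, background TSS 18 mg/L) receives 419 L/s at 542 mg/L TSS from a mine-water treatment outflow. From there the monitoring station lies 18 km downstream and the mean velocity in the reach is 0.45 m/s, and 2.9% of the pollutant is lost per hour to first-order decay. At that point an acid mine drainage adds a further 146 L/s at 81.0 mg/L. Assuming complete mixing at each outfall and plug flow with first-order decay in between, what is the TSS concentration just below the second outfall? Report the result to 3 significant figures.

37.4 mg/L

Flow-weighted average: C = (6330·18.00 + 419.0·542.0) / 6749 = 341000/6749 = 50.53 mg/L; combined flow 6749 L/s.
Travel time t = 18·1000 / 0.45 = 40000 s = 11.11 h.
2.9%/h lost → k = −ln(1 − 0.029) = 0.02943 h⁻¹.
First-order decay: C = 50.53·exp(−k·t) = 50.53·0.7211 = 36.44 mg/L.
At the second outfall, C = (6749·36.44 + 146.0·81.00) / (6749 + 146.0) = 37.38 mg/L.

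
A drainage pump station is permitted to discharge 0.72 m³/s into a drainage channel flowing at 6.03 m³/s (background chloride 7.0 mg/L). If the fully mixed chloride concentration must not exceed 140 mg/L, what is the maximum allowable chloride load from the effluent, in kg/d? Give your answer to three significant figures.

Mass balance at the limit: 6.030·7.000 + 0.7200·Cₑ = 6.750·140 → Cₑ = 1254 mg/L.
Load = 0.7200 m³/s × 1254 g/m³ × 86 400 s/d = 78000 kg/d.

78000 kg/d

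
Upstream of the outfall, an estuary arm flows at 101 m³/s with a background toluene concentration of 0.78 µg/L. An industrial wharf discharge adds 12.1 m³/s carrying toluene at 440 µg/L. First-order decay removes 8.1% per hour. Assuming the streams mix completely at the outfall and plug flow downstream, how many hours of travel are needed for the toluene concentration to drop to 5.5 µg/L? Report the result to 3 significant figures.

25.6 h

After mixing, C = (101.0·0.7800 + 12.10·440.0) / 113.1 = 5403/113.1 = 47.77 µg/L.
8.1%/h lost → k = −ln(1 − 0.081) = 0.08447 h⁻¹.
47.77·exp(−k·t) = 5.5 → t = ln(47.77/5.5)/k = 92130 s = 25.59 h.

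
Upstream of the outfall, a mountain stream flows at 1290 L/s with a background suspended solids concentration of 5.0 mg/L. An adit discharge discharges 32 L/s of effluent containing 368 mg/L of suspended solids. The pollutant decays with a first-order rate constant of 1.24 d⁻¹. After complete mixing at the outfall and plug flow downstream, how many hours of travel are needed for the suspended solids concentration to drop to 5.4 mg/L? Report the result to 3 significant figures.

18.1 h

Mixed concentration C = ΣQC/ΣQ = (1290·5.000 + 32.00·368.0) / 1322 = 18230/1322 = 13.79 mg/L.
13.79·exp(−k·t) = 5.4 → t = ln(13.79/5.4)/k = 65310 s = 18.14 h.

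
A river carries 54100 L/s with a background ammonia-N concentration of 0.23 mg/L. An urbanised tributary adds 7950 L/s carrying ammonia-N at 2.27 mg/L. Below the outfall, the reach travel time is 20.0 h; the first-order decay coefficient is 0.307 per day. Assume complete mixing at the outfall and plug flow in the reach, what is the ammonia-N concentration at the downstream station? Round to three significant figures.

Mixed concentration C = ΣQC/ΣQ = (54100·0.2300 + 7950·2.270) / 62050 = 30490/62050 = 0.4914 mg/L.
After decay, C = 0.4914 × e^(−kt) = 0.4914 × 0.7743 = 0.3805 mg/L.

0.380 mg/L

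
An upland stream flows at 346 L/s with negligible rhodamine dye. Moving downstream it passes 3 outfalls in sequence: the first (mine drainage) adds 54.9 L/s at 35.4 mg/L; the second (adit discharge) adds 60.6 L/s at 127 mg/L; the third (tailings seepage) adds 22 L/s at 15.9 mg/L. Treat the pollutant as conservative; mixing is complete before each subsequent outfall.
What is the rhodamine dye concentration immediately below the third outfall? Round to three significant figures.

After outfall 1: Q = 346.0 + 54.90 = 400.9 L/s; C = (346.0·0 + 54.90·35.40)/400.9 = 4.848 mg/L.
After outfall 2: Q = 400.9 + 60.60 = 461.5 L/s; C = (400.9·4.848 + 60.60·127.0)/461.5 = 20.89 mg/L.
After outfall 3: Q = 461.5 + 22.00 = 483.5 L/s; C = (461.5·20.89 + 22.00·15.90)/483.5 = 20.66 mg/L.

20.7 mg/L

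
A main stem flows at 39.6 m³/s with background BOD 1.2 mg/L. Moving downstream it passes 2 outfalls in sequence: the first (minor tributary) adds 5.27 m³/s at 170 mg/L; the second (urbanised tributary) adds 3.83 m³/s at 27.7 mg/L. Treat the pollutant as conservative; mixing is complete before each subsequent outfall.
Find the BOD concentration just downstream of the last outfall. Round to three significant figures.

Below outfall 1: Q → 44.87 m³/s, C = (39.60·1.200 + 5.270·170.0)/44.87 = 21.03 mg/L.
Below outfall 2: Q → 48.70 m³/s, C = (44.87·21.03 + 3.830·27.70)/48.70 = 21.55 mg/L.

21.6 mg/L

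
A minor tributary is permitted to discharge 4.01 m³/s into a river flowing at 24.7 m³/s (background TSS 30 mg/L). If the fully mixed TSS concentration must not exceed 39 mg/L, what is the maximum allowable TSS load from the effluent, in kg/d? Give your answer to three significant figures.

32700 kg/d

Mass balance at the limit: 24.70·30.00 + 4.010·Cₑ = 28.71·39 → Cₑ = 94.44 mg/L.
Load = 4.010 m³/s × 94.44 g/m³ × 86 400 s/d = 32720 kg/d.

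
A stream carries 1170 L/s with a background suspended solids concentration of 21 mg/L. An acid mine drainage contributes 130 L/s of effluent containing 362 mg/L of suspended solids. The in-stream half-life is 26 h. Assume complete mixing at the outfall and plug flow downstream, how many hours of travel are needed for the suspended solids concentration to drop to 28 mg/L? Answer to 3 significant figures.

25.4 h

Conservation of mass: C = (1170·21.00 + 130.0·362.0) / 1300 = 71630/1300 = 55.10 mg/L.
Half-life 26 h → k = ln 2 / 26 = 0.02666 h⁻¹ = 0.6398 d⁻¹.
55.10·exp(−k·t) = 28 → t = ln(55.10/28)/k = 91410 s = 25.39 h.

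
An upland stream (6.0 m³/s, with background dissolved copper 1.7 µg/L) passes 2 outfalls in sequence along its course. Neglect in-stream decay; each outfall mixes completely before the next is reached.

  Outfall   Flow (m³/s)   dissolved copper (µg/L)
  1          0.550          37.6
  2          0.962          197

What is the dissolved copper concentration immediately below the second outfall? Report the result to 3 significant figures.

Outfall 1: combined Q = 6.550 m³/s; C = (6.000·1.700 + 0.5500·37.60)/6.550 = 4.715 µg/L.
Outfall 2: combined Q = 7.512 m³/s; C = (6.550·4.715 + 0.9620·197.0)/7.512 = 29.34 µg/L.

29.3 µg/L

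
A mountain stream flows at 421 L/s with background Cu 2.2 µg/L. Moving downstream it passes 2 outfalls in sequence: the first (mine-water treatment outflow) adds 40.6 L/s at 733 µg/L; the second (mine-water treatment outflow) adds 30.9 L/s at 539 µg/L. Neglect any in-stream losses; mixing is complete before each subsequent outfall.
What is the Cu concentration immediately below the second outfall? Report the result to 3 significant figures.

96.1 µg/L

Outfall 1: combined Q = 461.6 L/s; C = (421.0·2.200 + 40.60·733.0)/461.6 = 66.48 µg/L.
Outfall 2: combined Q = 492.5 L/s; C = (461.6·66.48 + 30.90·539.0)/492.5 = 96.12 µg/L.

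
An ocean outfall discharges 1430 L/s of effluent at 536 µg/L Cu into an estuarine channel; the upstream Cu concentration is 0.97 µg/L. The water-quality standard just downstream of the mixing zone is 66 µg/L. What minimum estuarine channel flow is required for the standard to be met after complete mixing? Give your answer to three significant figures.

10300 L/s

Set C_mix = 66: (Q·0.9700 + 1430·536.0) / (Q + 1430) = 66
→ Q = 1430·(536.0 − 66)/(66 − 0.9700) = 10340 L/s.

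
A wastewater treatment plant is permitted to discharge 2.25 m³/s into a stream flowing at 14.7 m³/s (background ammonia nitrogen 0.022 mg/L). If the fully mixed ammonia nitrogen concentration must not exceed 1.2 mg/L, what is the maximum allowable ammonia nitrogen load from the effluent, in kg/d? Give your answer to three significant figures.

1730 kg/d

Mass balance at the limit: 14.70·0.02200 + 2.250·Cₑ = 16.95·1.2 → Cₑ = 8.896 mg/L.
Load = 2.250 m³/s × 8.896 g/m³ × 86 400 s/d = 1729 kg/d.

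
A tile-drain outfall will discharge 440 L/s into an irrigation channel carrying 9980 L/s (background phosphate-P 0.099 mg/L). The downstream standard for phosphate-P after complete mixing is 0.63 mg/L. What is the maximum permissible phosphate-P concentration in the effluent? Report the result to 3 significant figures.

At the limit, (Qr·Cr + Qe·Cₑ)/(Qr + Qe) = 0.63:
Cₑ = (10420·0.63 − 9980·0.09900) / 440.0 = 12.67 mg/L.

12.7 mg/L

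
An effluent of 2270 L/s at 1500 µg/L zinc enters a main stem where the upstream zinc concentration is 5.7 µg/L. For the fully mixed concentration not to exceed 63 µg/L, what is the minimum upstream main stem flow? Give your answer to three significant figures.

56900 L/s

Set C_mix = 63: (Q·5.700 + 2270·1500) / (Q + 2270) = 63
→ Q = 2270·(1500 − 63)/(63 − 5.700) = 56930 L/s.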